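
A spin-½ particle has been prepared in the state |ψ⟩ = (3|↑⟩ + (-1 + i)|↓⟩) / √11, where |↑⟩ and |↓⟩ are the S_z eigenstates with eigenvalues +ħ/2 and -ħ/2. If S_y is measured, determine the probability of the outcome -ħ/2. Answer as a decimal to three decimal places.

0.227

|-y⟩ = (|↑⟩ - i|↓⟩)/√2, so ⟨-y|ψ⟩ = (2 - i) / (√2·√11).
P = |2 - i|² / 22 = 5/22.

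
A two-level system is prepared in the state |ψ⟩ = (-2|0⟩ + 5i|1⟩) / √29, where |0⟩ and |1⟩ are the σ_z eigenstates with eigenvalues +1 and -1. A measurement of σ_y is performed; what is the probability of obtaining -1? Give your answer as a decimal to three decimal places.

|-y⟩ = (|0⟩ - i|1⟩)/√2, so ⟨-y|ψ⟩ = (-7) / (√2·√29).
P = |-7|² / 58 = 49/58.

0.845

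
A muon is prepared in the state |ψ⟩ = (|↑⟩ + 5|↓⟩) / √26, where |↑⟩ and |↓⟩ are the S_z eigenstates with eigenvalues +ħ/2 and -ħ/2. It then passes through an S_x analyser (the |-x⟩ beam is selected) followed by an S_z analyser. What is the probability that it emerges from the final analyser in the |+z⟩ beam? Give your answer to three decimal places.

0.154

First analyser (S_x): P(|-x⟩) = |⟨-x|ψ⟩|² = 16/52.
After stage 1 the state is |-x⟩; P(|+z⟩) = |⟨+z|-x⟩|² = 1/2.
Joint probability = 16/52 × 1/2 = 0.154.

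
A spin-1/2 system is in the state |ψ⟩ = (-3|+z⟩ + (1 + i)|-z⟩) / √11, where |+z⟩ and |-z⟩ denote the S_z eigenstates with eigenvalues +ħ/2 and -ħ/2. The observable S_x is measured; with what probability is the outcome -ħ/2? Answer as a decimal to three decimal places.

0.773

|-x⟩ = (|+z⟩ - |-z⟩)/√2, so ⟨-x|ψ⟩ = (-4 - i) / (√2·√11).
P = |-4 - i|² / 22 = 17/22.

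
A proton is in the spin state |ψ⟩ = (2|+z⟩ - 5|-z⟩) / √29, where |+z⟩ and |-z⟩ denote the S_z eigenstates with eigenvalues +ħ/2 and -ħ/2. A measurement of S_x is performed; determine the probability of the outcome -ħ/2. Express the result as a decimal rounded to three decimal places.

|-x⟩ = (|+z⟩ - |-z⟩)/√2, so ⟨-x|ψ⟩ = (7) / (√2·√29).
P = |7|² / 58 = 49/58.

0.845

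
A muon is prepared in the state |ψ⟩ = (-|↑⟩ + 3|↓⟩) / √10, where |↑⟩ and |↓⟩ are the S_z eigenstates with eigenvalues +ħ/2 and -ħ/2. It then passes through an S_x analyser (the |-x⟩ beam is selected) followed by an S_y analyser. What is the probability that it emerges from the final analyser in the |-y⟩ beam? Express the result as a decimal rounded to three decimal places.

First analyser (S_x): P(|-x⟩) = |⟨-x|ψ⟩|² = 16/20.
After stage 1 the state is |-x⟩; P(|-y⟩) = |⟨-y|-x⟩|² = 1/2.
Joint probability = 16/20 × 1/2 = 0.400.

0.400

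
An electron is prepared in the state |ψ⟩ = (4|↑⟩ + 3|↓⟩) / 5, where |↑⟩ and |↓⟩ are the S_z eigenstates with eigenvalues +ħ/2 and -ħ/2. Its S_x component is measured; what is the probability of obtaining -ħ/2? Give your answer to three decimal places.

0.020

|-x⟩ = (|↑⟩ - |↓⟩)/√2, so ⟨-x|ψ⟩ = (1) / (√2·5).
P = |1|² / 50 = 1/50.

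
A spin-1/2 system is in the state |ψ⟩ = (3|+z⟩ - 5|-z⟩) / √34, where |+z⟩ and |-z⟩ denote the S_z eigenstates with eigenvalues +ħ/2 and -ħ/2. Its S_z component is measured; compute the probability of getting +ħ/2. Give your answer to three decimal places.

0.265

The +ħ/2 outcome corresponds to |+z⟩. Its amplitude in |ψ⟩ is 3/√34.
P = |3|² / 34 = 9/34.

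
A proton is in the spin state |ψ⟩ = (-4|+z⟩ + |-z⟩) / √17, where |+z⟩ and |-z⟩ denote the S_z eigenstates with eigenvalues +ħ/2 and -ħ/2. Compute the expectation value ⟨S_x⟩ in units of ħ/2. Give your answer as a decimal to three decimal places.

-0.471

⟨σ_x⟩ = 2 Re(a* b)/(|a|²+|b|²) with a = -4, b = 1.
a* b = -4, so ⟨σ_x⟩ = -8/17.
⟨S_x⟩ = (ħ/2)·⟨σ_x⟩.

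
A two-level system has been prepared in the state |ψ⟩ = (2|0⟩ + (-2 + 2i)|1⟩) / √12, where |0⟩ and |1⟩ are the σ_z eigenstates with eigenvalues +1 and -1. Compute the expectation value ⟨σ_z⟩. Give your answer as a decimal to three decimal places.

⟨σ_z⟩ = |a|² - |b|² divided by |a|²+|b|², with a, b the |0⟩, |1⟩ amplitudes.
= (4 - 8)/12 = -4/12.

-0.333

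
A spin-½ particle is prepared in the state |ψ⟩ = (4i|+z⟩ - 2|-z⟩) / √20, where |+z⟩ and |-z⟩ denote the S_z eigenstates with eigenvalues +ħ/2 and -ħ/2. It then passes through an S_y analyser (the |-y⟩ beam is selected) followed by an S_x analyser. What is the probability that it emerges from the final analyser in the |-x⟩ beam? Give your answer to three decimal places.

First analyser (S_y): P(|-y⟩) = |⟨-y|ψ⟩|² = 4/40.
After stage 1 the state is |-y⟩; P(|-x⟩) = |⟨-x|-y⟩|² = 1/2.
Joint probability = 4/40 × 1/2 = 0.050.

0.050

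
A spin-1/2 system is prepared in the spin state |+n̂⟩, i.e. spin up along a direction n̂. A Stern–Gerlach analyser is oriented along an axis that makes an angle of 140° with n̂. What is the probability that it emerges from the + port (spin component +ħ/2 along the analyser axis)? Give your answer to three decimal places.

0.117

For spin-½, the probability of finding spin-up along an axis at angle θ to the initial spin direction is cos²(θ/2); spin-down is sin²(θ/2).
θ = 140°, so P = cos²(70°) ≈ 0.117.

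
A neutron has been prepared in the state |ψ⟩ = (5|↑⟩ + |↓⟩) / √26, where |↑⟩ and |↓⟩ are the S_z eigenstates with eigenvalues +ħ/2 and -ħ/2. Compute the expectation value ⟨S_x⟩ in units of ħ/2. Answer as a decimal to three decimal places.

⟨σ_x⟩ = 2 Re(a* b)/(|a|²+|b|²) with a = 5, b = 1.
a* b = 5, so ⟨σ_x⟩ = 10/26.
⟨S_x⟩ = (ħ/2)·⟨σ_x⟩.

0.385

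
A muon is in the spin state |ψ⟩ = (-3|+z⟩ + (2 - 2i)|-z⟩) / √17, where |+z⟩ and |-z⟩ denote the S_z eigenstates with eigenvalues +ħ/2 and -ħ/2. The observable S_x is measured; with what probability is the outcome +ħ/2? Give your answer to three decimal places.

0.147

|+x⟩ = (|+z⟩ + |-z⟩)/√2, so ⟨+x|ψ⟩ = (-1 - 2i) / (√2·√17).
P = |-1 - 2i|² / 34 = 5/34.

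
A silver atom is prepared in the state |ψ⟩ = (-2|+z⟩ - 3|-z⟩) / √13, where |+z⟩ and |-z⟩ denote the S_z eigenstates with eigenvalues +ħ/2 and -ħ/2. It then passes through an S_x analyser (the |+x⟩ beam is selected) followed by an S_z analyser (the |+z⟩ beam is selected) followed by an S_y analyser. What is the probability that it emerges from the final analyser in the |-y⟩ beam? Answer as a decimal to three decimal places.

0.240

First analyser (S_x): P(|+x⟩) = |⟨+x|ψ⟩|² = 25/26.
After stage 1 the state is |+x⟩; P(|+z⟩) = |⟨+z|+x⟩|² = 1/2.
After stage 2 the state is |+z⟩; P(|-y⟩) = |⟨-y|+z⟩|² = 1/2.
Joint probability = 25/26 × 1/2 × 1/2 = 0.240.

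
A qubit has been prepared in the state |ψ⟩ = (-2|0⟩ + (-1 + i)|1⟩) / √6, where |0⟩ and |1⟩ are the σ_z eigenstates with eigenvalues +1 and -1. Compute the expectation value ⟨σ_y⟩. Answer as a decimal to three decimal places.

-0.667

⟨σ_y⟩ = 2 Im(a* b)/(|a|²+|b|²) with a = -2, b = (-1 + i).
a* b = (2 - 2i), so ⟨σ_y⟩ = -4/6.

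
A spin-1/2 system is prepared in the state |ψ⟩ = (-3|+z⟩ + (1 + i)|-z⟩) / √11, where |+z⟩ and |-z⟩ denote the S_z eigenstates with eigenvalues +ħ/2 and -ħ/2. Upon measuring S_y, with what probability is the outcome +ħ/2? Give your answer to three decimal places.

0.227

|+y⟩ = (|+z⟩ + i|-z⟩)/√2, so ⟨+y|ψ⟩ = (-2 - i) / (√2·√11).
P = |-2 - i|² / 22 = 5/22.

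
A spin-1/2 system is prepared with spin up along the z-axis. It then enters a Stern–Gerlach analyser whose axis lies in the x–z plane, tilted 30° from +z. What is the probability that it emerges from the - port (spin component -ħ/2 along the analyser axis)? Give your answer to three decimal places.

0.067

For spin-½, the probability of finding spin-up along an axis at angle θ to the initial spin direction is cos²(θ/2); spin-down is sin²(θ/2).
θ = 30°, so P = sin²(15°) ≈ 0.067.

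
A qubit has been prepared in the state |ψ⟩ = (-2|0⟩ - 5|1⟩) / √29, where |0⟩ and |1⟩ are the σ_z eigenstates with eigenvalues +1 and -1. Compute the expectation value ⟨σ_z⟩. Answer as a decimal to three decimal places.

-0.724

⟨σ_z⟩ = |a|² - |b|² divided by |a|²+|b|², with a, b the |0⟩, |1⟩ amplitudes.
= (4 - 25)/29 = -21/29.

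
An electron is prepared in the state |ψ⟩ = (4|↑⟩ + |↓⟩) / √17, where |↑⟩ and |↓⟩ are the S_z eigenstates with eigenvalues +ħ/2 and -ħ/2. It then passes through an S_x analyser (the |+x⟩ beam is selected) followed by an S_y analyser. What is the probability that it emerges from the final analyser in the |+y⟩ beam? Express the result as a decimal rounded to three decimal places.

0.368

First analyser (S_x): P(|+x⟩) = |⟨+x|ψ⟩|² = 25/34.
After stage 1 the state is |+x⟩; P(|+y⟩) = |⟨+y|+x⟩|² = 1/2.
Joint probability = 25/34 × 1/2 = 0.368.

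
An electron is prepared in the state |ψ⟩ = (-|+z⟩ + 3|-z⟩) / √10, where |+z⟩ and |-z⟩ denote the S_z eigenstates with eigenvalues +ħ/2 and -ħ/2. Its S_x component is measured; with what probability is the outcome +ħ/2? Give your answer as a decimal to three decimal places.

0.200

|+x⟩ = (|+z⟩ + |-z⟩)/√2, so ⟨+x|ψ⟩ = (2) / (√2·√10).
P = |2|² / 20 = 4/20.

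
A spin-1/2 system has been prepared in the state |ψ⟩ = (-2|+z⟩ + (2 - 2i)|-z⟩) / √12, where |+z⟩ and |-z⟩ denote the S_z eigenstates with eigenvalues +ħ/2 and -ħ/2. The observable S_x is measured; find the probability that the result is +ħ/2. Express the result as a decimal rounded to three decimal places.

0.167

|+x⟩ = (|+z⟩ + |-z⟩)/√2, so ⟨+x|ψ⟩ = (-2i) / (√2·√12).
P = |-2i|² / 24 = 4/24.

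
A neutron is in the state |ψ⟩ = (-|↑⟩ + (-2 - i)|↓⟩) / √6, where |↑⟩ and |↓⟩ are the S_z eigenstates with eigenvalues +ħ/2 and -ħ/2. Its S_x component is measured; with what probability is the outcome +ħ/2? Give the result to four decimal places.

|+x⟩ = (|↑⟩ + |↓⟩)/√2, so ⟨+x|ψ⟩ = (-3 - i) / (√2·√6).
P = |-3 - i|² / 12 = 10/12.

0.8333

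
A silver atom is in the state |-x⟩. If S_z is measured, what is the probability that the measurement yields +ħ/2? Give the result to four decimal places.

0.5000

In the S_z basis, |-x⟩ = (|+z⟩ - |-z⟩)/√2 and |+z⟩ = |+z⟩.
|⟨+z|-x⟩|² = 1/2.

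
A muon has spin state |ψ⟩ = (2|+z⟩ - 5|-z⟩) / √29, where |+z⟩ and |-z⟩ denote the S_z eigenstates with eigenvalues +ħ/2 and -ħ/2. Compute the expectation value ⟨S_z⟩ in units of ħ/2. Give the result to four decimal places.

-0.7241

⟨σ_z⟩ = |a|² - |b|² divided by |a|²+|b|², with a, b the |+z⟩, |-z⟩ amplitudes.
= (4 - 25)/29 = -21/29.
⟨S_z⟩ = (ħ/2)·⟨σ_z⟩.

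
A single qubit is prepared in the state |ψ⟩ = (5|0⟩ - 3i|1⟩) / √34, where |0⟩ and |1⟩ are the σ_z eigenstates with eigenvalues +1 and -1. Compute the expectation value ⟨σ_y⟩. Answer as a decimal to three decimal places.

-0.882

⟨σ_y⟩ = 2 Im(a* b)/(|a|²+|b|²) with a = 5, b = -3i.
a* b = -15i, so ⟨σ_y⟩ = -30/34.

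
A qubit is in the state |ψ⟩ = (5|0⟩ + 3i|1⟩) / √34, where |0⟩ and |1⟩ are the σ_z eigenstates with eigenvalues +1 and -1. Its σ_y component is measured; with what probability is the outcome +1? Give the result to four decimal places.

|+y⟩ = (|0⟩ + i|1⟩)/√2, so ⟨+y|ψ⟩ = (8) / (√2·√34).
P = |8|² / 68 = 64/68.

0.9412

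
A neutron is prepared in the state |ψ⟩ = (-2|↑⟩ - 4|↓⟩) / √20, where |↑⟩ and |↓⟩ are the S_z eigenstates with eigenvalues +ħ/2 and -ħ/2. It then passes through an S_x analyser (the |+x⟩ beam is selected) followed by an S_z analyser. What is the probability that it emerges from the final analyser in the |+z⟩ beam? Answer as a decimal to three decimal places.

0.450

First analyser (S_x): P(|+x⟩) = |⟨+x|ψ⟩|² = 36/40.
After stage 1 the state is |+x⟩; P(|+z⟩) = |⟨+z|+x⟩|² = 1/2.
Joint probability = 36/40 × 1/2 = 0.450.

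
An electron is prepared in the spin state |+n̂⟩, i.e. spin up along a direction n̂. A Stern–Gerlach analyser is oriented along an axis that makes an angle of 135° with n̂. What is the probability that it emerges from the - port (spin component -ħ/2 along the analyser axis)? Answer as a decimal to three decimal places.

For spin-½, the probability of finding spin-up along an axis at angle θ to the initial spin direction is cos²(θ/2); spin-down is sin²(θ/2).
θ = 135°, so P = sin²(67.5°) ≈ 0.854.

0.854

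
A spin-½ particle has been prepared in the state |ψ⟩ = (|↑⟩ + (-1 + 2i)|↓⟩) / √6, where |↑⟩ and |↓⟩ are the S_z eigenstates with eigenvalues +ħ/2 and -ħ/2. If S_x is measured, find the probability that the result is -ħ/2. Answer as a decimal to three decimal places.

0.667

|-x⟩ = (|↑⟩ - |↓⟩)/√2, so ⟨-x|ψ⟩ = (2 - 2i) / (√2·√6).
P = |2 - 2i|² / 12 = 8/12.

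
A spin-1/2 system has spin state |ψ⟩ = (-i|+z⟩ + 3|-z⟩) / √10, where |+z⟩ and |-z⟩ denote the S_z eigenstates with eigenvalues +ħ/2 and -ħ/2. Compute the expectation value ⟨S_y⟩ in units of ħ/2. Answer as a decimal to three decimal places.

0.600

⟨σ_y⟩ = 2 Im(a* b)/(|a|²+|b|²) with a = -i, b = 3.
a* b = 3i, so ⟨σ_y⟩ = 6/10.
⟨S_y⟩ = (ħ/2)·⟨σ_y⟩.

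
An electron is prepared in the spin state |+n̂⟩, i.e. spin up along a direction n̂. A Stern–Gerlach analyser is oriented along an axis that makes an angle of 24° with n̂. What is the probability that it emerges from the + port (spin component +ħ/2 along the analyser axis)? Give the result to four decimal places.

For spin-½, the probability of finding spin-up along an axis at angle θ to the initial spin direction is cos²(θ/2); spin-down is sin²(θ/2).
θ = 24°, so P = cos²(12°) ≈ 0.9568.

0.9568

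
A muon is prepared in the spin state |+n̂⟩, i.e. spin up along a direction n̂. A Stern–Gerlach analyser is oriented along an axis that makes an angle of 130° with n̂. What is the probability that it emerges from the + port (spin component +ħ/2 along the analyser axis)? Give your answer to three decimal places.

For spin-½, the probability of finding spin-up along an axis at angle θ to the initial spin direction is cos²(θ/2); spin-down is sin²(θ/2).
θ = 130°, so P = cos²(65°) ≈ 0.179.

0.179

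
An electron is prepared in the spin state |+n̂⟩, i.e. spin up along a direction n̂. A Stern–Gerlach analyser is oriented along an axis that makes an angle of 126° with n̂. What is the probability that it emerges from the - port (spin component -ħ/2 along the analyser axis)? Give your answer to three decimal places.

For spin-½, the probability of finding spin-up along an axis at angle θ to the initial spin direction is cos²(θ/2); spin-down is sin²(θ/2).
θ = 126°, so P = sin²(63°) ≈ 0.794.

0.794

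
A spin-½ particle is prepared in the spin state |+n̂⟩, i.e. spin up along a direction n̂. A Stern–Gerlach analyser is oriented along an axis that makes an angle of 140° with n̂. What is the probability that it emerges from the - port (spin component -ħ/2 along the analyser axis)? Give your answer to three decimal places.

0.883

For spin-½, the probability of finding spin-up along an axis at angle θ to the initial spin direction is cos²(θ/2); spin-down is sin²(θ/2).
θ = 140°, so P = sin²(70°) ≈ 0.883.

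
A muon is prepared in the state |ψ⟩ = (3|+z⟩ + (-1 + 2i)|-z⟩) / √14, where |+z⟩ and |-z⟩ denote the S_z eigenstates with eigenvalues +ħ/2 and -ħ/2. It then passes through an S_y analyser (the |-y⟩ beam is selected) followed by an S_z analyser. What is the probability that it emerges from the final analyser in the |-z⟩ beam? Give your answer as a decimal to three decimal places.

First analyser (S_y): P(|-y⟩) = |⟨-y|ψ⟩|² = 2/28.
After stage 1 the state is |-y⟩; P(|-z⟩) = |⟨-z|-y⟩|² = 1/2.
Joint probability = 2/28 × 1/2 = 0.036.

0.036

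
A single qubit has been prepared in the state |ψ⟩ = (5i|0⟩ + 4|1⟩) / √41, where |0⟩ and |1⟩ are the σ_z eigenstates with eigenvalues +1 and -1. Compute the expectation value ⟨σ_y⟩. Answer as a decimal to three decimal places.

⟨σ_y⟩ = 2 Im(a* b)/(|a|²+|b|²) with a = 5i, b = 4.
a* b = -20i, so ⟨σ_y⟩ = -40/41.

-0.976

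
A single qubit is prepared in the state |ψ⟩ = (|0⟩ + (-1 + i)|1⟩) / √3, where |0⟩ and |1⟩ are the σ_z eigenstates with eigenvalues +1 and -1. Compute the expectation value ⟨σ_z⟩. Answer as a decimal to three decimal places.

-0.333

⟨σ_z⟩ = |a|² - |b|² divided by |a|²+|b|², with a, b the |0⟩, |1⟩ amplitudes.
= (1 - 2)/3 = -1/3.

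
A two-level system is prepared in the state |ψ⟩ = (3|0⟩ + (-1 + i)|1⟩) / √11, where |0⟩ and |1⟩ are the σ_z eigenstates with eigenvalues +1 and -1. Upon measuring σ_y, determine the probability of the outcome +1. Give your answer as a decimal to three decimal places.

0.773

|+y⟩ = (|0⟩ + i|1⟩)/√2, so ⟨+y|ψ⟩ = (4 + i) / (√2·√11).
P = |4 + i|² / 22 = 17/22.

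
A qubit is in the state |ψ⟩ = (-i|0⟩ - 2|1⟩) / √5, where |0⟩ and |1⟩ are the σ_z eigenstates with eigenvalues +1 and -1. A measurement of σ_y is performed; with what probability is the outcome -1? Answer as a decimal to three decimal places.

|-y⟩ = (|0⟩ - i|1⟩)/√2, so ⟨-y|ψ⟩ = (-3i) / (√2·√5).
P = |-3i|² / 10 = 9/10.

0.900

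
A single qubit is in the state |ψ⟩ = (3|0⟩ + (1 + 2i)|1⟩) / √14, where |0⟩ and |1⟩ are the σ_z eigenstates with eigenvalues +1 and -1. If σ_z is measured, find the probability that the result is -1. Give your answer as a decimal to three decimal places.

0.357

The -1 outcome corresponds to |1⟩. Its amplitude in |ψ⟩ is (1 + 2i)/√14.
P = |1 + 2i|² / 14 = 5/14.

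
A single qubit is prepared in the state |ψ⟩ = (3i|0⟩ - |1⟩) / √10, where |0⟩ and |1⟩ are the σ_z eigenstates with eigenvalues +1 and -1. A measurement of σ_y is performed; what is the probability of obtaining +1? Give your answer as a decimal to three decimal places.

|+y⟩ = (|0⟩ + i|1⟩)/√2, so ⟨+y|ψ⟩ = (4i) / (√2·√10).
P = |4i|² / 20 = 16/20.

0.800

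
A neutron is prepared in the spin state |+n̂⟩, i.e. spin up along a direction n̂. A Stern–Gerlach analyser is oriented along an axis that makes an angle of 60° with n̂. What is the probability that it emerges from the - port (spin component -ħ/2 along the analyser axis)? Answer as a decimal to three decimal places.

For spin-½, the probability of finding spin-up along an axis at angle θ to the initial spin direction is cos²(θ/2); spin-down is sin²(θ/2).
θ = 60°, so P = sin²(30°) ≈ 0.250.

0.250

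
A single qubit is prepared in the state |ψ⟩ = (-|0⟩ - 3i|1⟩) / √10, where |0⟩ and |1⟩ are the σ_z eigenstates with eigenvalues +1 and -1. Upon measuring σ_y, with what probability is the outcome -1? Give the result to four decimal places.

|-y⟩ = (|0⟩ - i|1⟩)/√2, so ⟨-y|ψ⟩ = (2) / (√2·√10).
P = |2|² / 20 = 4/20.

0.2000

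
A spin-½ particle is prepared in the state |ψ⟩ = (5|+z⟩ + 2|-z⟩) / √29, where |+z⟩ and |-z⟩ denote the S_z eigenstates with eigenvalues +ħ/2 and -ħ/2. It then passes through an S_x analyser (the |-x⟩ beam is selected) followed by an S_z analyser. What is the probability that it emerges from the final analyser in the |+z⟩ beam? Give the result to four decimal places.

First analyser (S_x): P(|-x⟩) = |⟨-x|ψ⟩|² = 9/58.
After stage 1 the state is |-x⟩; P(|+z⟩) = |⟨+z|-x⟩|² = 1/2.
Joint probability = 9/58 × 1/2 = 0.0776.

0.0776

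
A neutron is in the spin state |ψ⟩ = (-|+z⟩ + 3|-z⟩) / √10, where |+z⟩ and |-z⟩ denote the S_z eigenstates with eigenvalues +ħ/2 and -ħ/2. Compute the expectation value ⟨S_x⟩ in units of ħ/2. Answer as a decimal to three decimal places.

⟨σ_x⟩ = 2 Re(a* b)/(|a|²+|b|²) with a = -1, b = 3.
a* b = -3, so ⟨σ_x⟩ = -6/10.
⟨S_x⟩ = (ħ/2)·⟨σ_x⟩.

-0.600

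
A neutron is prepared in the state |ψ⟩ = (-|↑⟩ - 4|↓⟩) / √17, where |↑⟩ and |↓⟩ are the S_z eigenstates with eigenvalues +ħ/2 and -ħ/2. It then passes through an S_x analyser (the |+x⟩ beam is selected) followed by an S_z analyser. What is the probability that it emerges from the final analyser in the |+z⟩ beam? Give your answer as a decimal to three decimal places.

First analyser (S_x): P(|+x⟩) = |⟨+x|ψ⟩|² = 25/34.
After stage 1 the state is |+x⟩; P(|+z⟩) = |⟨+z|+x⟩|² = 1/2.
Joint probability = 25/34 × 1/2 = 0.368.

0.368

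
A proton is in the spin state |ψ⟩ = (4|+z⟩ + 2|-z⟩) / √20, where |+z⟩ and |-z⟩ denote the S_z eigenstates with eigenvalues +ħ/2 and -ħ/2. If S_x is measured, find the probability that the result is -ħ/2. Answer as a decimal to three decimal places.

0.100

|-x⟩ = (|+z⟩ - |-z⟩)/√2, so ⟨-x|ψ⟩ = (2) / (√2·√20).
P = |2|² / 40 = 4/40.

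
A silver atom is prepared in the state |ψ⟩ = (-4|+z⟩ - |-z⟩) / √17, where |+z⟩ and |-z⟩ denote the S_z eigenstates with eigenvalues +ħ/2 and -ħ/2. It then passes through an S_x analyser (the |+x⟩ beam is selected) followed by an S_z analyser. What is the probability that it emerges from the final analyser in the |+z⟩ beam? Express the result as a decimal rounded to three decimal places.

0.368

First analyser (S_x): P(|+x⟩) = |⟨+x|ψ⟩|² = 25/34.
After stage 1 the state is |+x⟩; P(|+z⟩) = |⟨+z|+x⟩|² = 1/2.
Joint probability = 25/34 × 1/2 = 0.368.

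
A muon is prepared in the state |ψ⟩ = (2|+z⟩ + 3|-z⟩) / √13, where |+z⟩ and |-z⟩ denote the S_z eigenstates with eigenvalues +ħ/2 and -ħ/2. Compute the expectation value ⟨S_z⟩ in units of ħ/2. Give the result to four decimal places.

⟨σ_z⟩ = |a|² - |b|² divided by |a|²+|b|², with a, b the |+z⟩, |-z⟩ amplitudes.
= (4 - 9)/13 = -5/13.
⟨S_z⟩ = (ħ/2)·⟨σ_z⟩.

-0.3846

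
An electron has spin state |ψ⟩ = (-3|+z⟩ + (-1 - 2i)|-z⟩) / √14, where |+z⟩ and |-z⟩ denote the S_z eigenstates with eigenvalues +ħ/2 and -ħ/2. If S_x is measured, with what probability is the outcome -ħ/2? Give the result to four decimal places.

0.2857

|-x⟩ = (|+z⟩ - |-z⟩)/√2, so ⟨-x|ψ⟩ = (-2 + 2i) / (√2·√14).
P = |-2 + 2i|² / 28 = 8/28.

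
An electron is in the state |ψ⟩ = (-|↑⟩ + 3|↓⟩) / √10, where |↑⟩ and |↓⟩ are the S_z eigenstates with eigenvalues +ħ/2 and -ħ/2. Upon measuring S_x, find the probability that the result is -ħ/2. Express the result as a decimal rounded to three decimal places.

0.800

|-x⟩ = (|↑⟩ - |↓⟩)/√2, so ⟨-x|ψ⟩ = (-4) / (√2·√10).
P = |-4|² / 20 = 16/20.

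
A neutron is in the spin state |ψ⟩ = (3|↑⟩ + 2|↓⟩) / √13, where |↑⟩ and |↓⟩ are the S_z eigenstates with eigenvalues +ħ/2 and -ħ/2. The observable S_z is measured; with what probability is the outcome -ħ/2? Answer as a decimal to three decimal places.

The -ħ/2 outcome corresponds to |↓⟩. Its amplitude in |ψ⟩ is 2/√13.
P = |2|² / 13 = 4/13.

0.308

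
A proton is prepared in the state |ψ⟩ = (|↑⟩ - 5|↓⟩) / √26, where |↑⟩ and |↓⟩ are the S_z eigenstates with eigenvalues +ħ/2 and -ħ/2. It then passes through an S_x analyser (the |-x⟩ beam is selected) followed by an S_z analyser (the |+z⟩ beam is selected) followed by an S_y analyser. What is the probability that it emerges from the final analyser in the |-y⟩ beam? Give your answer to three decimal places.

First analyser (S_x): P(|-x⟩) = |⟨-x|ψ⟩|² = 36/52.
After stage 1 the state is |-x⟩; P(|+z⟩) = |⟨+z|-x⟩|² = 1/2.
After stage 2 the state is |+z⟩; P(|-y⟩) = |⟨-y|+z⟩|² = 1/2.
Joint probability = 36/52 × 1/2 × 1/2 = 0.173.

0.173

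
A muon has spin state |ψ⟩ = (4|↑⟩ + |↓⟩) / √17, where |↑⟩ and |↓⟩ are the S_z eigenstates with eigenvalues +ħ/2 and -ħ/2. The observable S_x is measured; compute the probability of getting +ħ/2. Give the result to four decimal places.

|+x⟩ = (|↑⟩ + |↓⟩)/√2, so ⟨+x|ψ⟩ = (5) / (√2·√17).
P = |5|² / 34 = 25/34.

0.7353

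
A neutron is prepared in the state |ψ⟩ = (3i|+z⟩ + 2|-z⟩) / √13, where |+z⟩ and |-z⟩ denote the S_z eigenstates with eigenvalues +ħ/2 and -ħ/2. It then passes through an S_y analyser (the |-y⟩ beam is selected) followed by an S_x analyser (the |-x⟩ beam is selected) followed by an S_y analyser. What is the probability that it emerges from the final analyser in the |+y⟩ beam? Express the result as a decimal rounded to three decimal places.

First analyser (S_y): P(|-y⟩) = |⟨-y|ψ⟩|² = 25/26.
After stage 1 the state is |-y⟩; P(|-x⟩) = |⟨-x|-y⟩|² = 1/2.
After stage 2 the state is |-x⟩; P(|+y⟩) = |⟨+y|-x⟩|² = 1/2.
Joint probability = 25/26 × 1/2 × 1/2 = 0.240.

0.240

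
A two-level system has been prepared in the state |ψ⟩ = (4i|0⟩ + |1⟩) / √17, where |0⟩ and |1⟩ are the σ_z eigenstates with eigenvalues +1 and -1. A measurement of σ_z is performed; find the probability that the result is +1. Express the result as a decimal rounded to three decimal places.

The +1 outcome corresponds to |0⟩. Its amplitude in |ψ⟩ is 4i/√17.
P = |4i|² / 17 = 16/17.

0.941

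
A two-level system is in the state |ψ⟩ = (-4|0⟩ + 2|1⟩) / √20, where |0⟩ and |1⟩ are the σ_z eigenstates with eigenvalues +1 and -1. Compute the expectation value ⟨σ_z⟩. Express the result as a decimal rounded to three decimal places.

⟨σ_z⟩ = |a|² - |b|² divided by |a|²+|b|², with a, b the |0⟩, |1⟩ amplitudes.
= (16 - 4)/20 = 12/20.

0.600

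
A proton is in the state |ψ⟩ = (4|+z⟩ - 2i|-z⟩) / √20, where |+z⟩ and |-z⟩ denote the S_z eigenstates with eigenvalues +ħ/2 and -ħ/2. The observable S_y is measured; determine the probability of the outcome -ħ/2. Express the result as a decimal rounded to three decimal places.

|-y⟩ = (|+z⟩ - i|-z⟩)/√2, so ⟨-y|ψ⟩ = (6) / (√2·√20).
P = |6|² / 40 = 36/40.

0.900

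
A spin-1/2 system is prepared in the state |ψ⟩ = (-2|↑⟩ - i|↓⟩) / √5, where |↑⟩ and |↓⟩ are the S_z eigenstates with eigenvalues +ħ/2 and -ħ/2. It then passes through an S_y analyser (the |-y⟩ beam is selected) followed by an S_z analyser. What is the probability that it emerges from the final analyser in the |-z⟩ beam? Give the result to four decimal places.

0.0500

First analyser (S_y): P(|-y⟩) = |⟨-y|ψ⟩|² = 1/10.
After stage 1 the state is |-y⟩; P(|-z⟩) = |⟨-z|-y⟩|² = 1/2.
Joint probability = 1/10 × 1/2 = 0.0500.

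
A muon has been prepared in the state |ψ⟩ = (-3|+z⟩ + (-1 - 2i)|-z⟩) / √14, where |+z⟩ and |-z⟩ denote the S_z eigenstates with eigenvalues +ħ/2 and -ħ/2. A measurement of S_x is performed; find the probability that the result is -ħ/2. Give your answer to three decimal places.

0.286

|-x⟩ = (|+z⟩ - |-z⟩)/√2, so ⟨-x|ψ⟩ = (-2 + 2i) / (√2·√14).
P = |-2 + 2i|² / 28 = 8/28.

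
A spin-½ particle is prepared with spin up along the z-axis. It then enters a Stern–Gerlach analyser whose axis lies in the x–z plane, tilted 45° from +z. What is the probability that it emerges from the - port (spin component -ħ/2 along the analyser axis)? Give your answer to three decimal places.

For spin-½, the probability of finding spin-up along an axis at angle θ to the initial spin direction is cos²(θ/2); spin-down is sin²(θ/2).
θ = 45°, so P = sin²(22.5°) ≈ 0.146.

0.146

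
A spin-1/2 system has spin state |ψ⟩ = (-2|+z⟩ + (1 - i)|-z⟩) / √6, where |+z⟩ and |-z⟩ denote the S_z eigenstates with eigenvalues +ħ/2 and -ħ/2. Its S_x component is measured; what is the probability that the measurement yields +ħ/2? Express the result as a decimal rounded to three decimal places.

0.167

|+x⟩ = (|+z⟩ + |-z⟩)/√2, so ⟨+x|ψ⟩ = (-1 - i) / (√2·√6).
P = |-1 - i|² / 12 = 2/12.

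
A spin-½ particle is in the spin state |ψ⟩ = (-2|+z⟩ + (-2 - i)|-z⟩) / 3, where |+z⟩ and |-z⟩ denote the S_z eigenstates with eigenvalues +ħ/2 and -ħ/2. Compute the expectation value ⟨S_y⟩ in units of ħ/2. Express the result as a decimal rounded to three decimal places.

0.444

⟨σ_y⟩ = 2 Im(a* b)/(|a|²+|b|²) with a = -2, b = (-2 - i).
a* b = (4 + 2i), so ⟨σ_y⟩ = 4/9.
⟨S_y⟩ = (ħ/2)·⟨σ_y⟩.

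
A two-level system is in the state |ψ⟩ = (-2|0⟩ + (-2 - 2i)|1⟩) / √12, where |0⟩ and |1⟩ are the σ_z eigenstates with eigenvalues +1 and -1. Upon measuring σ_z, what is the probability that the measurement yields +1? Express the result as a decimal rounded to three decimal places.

The +1 outcome corresponds to |0⟩. Its amplitude in |ψ⟩ is -2/√12.
P = |-2|² / 12 = 4/12.

0.333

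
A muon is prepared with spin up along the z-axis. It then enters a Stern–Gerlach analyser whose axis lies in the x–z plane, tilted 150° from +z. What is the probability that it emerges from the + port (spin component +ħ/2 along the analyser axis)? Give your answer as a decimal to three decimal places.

For spin-½, the probability of finding spin-up along an axis at angle θ to the initial spin direction is cos²(θ/2); spin-down is sin²(θ/2).
θ = 150°, so P = cos²(75°) ≈ 0.067.

0.067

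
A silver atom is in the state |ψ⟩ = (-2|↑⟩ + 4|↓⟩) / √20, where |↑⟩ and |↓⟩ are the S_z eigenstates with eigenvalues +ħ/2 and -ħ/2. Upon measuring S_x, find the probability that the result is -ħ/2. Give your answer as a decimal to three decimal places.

|-x⟩ = (|↑⟩ - |↓⟩)/√2, so ⟨-x|ψ⟩ = (-6) / (√2·√20).
P = |-6|² / 40 = 36/40.

0.900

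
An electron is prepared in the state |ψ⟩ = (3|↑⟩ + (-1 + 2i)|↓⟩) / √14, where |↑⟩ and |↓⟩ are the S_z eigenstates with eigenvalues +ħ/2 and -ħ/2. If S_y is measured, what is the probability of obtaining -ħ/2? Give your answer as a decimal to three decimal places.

|-y⟩ = (|↑⟩ - i|↓⟩)/√2, so ⟨-y|ψ⟩ = (1 - i) / (√2·√14).
P = |1 - i|² / 28 = 2/28.

0.071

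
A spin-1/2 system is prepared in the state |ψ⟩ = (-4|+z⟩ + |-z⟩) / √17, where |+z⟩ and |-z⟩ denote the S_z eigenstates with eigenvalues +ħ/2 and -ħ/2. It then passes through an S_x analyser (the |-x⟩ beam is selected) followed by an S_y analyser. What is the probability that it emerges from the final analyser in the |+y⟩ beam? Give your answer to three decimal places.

0.368

First analyser (S_x): P(|-x⟩) = |⟨-x|ψ⟩|² = 25/34.
After stage 1 the state is |-x⟩; P(|+y⟩) = |⟨+y|-x⟩|² = 1/2.
Joint probability = 25/34 × 1/2 = 0.368.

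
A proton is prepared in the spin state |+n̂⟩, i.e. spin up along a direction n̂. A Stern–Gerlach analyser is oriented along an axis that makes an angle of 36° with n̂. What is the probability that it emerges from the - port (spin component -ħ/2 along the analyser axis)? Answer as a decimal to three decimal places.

For spin-½, the probability of finding spin-up along an axis at angle θ to the initial spin direction is cos²(θ/2); spin-down is sin²(θ/2).
θ = 36°, so P = sin²(18°) ≈ 0.095.

0.095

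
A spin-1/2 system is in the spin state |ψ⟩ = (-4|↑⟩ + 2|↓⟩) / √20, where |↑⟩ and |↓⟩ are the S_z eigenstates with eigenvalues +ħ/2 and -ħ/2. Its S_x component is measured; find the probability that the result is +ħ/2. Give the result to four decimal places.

0.1000

|+x⟩ = (|↑⟩ + |↓⟩)/√2, so ⟨+x|ψ⟩ = (-2) / (√2·√20).
P = |-2|² / 40 = 4/40.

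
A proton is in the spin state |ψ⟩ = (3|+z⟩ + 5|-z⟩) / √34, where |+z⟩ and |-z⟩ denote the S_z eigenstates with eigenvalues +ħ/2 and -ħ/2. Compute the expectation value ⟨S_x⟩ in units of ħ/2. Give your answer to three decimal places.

⟨σ_x⟩ = 2 Re(a* b)/(|a|²+|b|²) with a = 3, b = 5.
a* b = 15, so ⟨σ_x⟩ = 30/34.
⟨S_x⟩ = (ħ/2)·⟨σ_x⟩.

0.882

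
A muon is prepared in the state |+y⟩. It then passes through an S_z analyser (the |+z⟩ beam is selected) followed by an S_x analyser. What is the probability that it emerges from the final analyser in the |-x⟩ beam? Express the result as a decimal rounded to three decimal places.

0.250

First analyser (S_z): from |+y⟩, P(|+z⟩) = 1/2.
After stage 1 the state is |+z⟩; P(|-x⟩) = |⟨-x|+z⟩|² = 1/2.
Joint probability = 1/2 × 1/2 = 0.250.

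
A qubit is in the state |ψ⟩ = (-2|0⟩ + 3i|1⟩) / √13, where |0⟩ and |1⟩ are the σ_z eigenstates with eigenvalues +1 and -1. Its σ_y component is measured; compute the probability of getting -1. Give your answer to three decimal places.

|-y⟩ = (|0⟩ - i|1⟩)/√2, so ⟨-y|ψ⟩ = (-5) / (√2·√13).
P = |-5|² / 26 = 25/26.

0.962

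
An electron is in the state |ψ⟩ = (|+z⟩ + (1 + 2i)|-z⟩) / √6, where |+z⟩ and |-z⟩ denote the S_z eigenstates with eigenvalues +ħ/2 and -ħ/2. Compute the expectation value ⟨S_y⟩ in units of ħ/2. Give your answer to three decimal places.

⟨σ_y⟩ = 2 Im(a* b)/(|a|²+|b|²) with a = 1, b = (1 + 2i).
a* b = (1 + 2i), so ⟨σ_y⟩ = 4/6.
⟨S_y⟩ = (ħ/2)·⟨σ_y⟩.

0.667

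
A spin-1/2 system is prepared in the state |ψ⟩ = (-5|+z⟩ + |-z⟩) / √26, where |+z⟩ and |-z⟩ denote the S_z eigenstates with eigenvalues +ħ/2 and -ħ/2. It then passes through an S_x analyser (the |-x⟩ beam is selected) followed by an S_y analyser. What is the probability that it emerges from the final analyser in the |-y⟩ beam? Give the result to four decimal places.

First analyser (S_x): P(|-x⟩) = |⟨-x|ψ⟩|² = 36/52.
After stage 1 the state is |-x⟩; P(|-y⟩) = |⟨-y|-x⟩|² = 1/2.
Joint probability = 36/52 × 1/2 = 0.3462.

0.3462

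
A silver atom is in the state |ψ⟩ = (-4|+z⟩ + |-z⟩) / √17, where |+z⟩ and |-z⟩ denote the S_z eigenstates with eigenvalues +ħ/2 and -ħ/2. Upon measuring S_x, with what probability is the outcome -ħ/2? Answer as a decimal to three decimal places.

0.735

|-x⟩ = (|+z⟩ - |-z⟩)/√2, so ⟨-x|ψ⟩ = (-5) / (√2·√17).
P = |-5|² / 34 = 25/34.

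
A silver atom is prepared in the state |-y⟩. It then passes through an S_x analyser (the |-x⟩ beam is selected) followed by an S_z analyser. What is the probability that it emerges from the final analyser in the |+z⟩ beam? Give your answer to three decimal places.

First analyser (S_x): from |-y⟩, P(|-x⟩) = 1/2.
After stage 1 the state is |-x⟩; P(|+z⟩) = |⟨+z|-x⟩|² = 1/2.
Joint probability = 1/2 × 1/2 = 0.250.

0.250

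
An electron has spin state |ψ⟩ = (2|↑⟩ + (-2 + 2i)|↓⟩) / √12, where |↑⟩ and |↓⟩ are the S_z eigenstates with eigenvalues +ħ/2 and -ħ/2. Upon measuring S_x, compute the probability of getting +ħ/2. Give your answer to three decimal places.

|+x⟩ = (|↑⟩ + |↓⟩)/√2, so ⟨+x|ψ⟩ = (2i) / (√2·√12).
P = |2i|² / 24 = 4/24.

0.167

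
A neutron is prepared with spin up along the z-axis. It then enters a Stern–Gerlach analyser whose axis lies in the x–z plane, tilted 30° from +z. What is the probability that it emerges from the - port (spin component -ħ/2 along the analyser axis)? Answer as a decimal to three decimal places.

For spin-½, the probability of finding spin-up along an axis at angle θ to the initial spin direction is cos²(θ/2); spin-down is sin²(θ/2).
θ = 30°, so P = sin²(15°) ≈ 0.067.

0.067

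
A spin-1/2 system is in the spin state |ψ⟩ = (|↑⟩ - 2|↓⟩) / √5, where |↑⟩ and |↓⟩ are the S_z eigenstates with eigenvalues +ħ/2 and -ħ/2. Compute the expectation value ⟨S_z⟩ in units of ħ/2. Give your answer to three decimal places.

⟨σ_z⟩ = |a|² - |b|² divided by |a|²+|b|², with a, b the |↑⟩, |↓⟩ amplitudes.
= (1 - 4)/5 = -3/5.
⟨S_z⟩ = (ħ/2)·⟨σ_z⟩.

-0.600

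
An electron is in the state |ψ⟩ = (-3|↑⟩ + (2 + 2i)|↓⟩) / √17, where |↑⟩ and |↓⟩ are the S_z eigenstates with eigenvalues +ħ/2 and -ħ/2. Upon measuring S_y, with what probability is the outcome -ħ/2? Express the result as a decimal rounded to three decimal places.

|-y⟩ = (|↑⟩ - i|↓⟩)/√2, so ⟨-y|ψ⟩ = (-5 + 2i) / (√2·√17).
P = |-5 + 2i|² / 34 = 29/34.

0.853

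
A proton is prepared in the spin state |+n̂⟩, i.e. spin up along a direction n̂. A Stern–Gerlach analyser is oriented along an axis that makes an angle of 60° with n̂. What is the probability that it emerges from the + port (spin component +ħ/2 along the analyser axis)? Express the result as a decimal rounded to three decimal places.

For spin-½, the probability of finding spin-up along an axis at angle θ to the initial spin direction is cos²(θ/2); spin-down is sin²(θ/2).
θ = 60°, so P = cos²(30°) ≈ 0.750.

0.750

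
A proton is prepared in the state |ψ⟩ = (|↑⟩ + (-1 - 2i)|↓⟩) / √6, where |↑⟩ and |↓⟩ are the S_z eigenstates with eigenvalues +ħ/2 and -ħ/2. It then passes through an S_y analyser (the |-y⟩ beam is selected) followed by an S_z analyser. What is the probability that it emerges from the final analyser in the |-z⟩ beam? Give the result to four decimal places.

First analyser (S_y): P(|-y⟩) = |⟨-y|ψ⟩|² = 10/12.
After stage 1 the state is |-y⟩; P(|-z⟩) = |⟨-z|-y⟩|² = 1/2.
Joint probability = 10/12 × 1/2 = 0.4167.

0.4167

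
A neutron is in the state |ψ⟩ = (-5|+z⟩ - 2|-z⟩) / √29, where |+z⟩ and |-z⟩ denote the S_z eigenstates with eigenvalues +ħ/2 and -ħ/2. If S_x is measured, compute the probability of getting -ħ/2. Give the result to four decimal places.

|-x⟩ = (|+z⟩ - |-z⟩)/√2, so ⟨-x|ψ⟩ = (-3) / (√2·√29).
P = |-3|² / 58 = 9/58.

0.1552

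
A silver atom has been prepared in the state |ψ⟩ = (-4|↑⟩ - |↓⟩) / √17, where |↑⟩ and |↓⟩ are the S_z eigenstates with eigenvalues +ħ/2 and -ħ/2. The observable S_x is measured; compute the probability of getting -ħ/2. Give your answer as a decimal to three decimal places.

0.265

|-x⟩ = (|↑⟩ - |↓⟩)/√2, so ⟨-x|ψ⟩ = (-3) / (√2·√17).
P = |-3|² / 34 = 9/34.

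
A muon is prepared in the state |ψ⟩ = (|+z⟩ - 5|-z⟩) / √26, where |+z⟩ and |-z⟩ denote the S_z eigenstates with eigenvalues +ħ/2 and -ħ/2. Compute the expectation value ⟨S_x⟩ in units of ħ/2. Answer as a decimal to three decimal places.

⟨σ_x⟩ = 2 Re(a* b)/(|a|²+|b|²) with a = 1, b = -5.
a* b = -5, so ⟨σ_x⟩ = -10/26.
⟨S_x⟩ = (ħ/2)·⟨σ_x⟩.

-0.385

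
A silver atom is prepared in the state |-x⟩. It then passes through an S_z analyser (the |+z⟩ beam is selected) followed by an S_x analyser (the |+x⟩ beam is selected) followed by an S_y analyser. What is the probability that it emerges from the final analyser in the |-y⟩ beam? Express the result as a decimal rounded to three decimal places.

0.125

First analyser (S_z): from |-x⟩, P(|+z⟩) = 1/2.
After stage 1 the state is |+z⟩; P(|+x⟩) = |⟨+x|+z⟩|² = 1/2.
After stage 2 the state is |+x⟩; P(|-y⟩) = |⟨-y|+x⟩|² = 1/2.
Joint probability = 1/2 × 1/2 × 1/2 = 0.125.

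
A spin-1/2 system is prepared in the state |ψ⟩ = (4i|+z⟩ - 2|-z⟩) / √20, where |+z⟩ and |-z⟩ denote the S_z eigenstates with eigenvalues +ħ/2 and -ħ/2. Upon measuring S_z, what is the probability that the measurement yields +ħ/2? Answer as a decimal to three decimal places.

0.800

The +ħ/2 outcome corresponds to |+z⟩. Its amplitude in |ψ⟩ is 4i/√20.
P = |4i|² / 20 = 16/20.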